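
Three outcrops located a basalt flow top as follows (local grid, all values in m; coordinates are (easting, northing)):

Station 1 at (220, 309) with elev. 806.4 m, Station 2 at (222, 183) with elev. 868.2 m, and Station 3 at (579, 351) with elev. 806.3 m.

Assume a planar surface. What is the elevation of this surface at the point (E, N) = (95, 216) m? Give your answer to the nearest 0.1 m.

844.8 m

Two edge vectors: Station 1→Station 2 = (2, -126, 61.8), Station 1→Station 3 = (359, 42, -0.1).
Normal n = (Station 1→Station 2) × (Station 1→Station 3) = (-2583, 22186.4, 45318).
So ∂z/∂E = −n_x/n_z = 0.05700 and ∂z/∂N = −n_y/n_z = −0.48957.
Intercept c from Station 1: 806.4 − 12.54 + 151.28 = 945.14.
At (95, 216): z = 5.4 − 105.7 + 945.14 = 844.8 m.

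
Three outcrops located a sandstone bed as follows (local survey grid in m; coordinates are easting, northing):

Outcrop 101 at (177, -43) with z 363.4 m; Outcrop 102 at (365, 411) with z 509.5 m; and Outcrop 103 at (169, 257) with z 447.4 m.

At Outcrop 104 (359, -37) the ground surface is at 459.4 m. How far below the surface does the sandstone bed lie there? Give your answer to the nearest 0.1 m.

77.0 m

Let the plane be z = a·easting + b·northing + c.
Outcrop 102−Outcrop 101: 188a + 454b = 146.1;  Outcrop 103−Outcrop 101: −8a + 300b = 84.
Solving gives a = 0.09485, b = 0.28253.
Then c = 363.4 − a·177 − b·-43 = 358.76.
At (359, -37): z_contact = 34.05 − 10.45 + 358.76 = 382.36 m.
Depth below ground = 459.4 − 382.36 = 77.0 m.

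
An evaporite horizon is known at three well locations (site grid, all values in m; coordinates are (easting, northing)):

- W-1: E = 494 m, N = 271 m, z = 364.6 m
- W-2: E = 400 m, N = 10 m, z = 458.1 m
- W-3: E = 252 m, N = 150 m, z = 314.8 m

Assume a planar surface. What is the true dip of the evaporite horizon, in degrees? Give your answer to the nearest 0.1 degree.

Two edge vectors: W-1→W-2 = (-94, -261, 93.5), W-1→W-3 = (-242, -121, -49.8).
Normal n = (W-1→W-2) × (W-1→W-3) = (24311.3, -27308.2, -51788).
So ∂z/∂E = −n_x/n_z = 0.46944 and ∂z/∂N = −n_y/n_z = −0.52731.
Gradient magnitude |∇z| = √(a² + b²) = √(0.22037 + 0.27805) = 0.70599.
True dip = arctan(0.70599) = 35.2°, dipping toward NW (azimuth ≈ 318°).

35.2°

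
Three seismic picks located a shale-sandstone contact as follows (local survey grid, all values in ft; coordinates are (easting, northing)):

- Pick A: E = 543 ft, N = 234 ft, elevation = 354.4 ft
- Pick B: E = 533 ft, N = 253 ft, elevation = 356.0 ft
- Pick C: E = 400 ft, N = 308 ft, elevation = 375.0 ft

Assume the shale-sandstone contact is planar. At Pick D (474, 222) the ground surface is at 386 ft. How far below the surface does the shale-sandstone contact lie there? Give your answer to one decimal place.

22.2 ft

Let the plane be z = a·E + b·N + c.
Pick B−Pick A: −10a + 19b = 1.6;  Pick C−Pick A: −143a + 74b = 20.6.
Solving gives a = −0.13809, b = 0.01153.
Then c = 354.4 − a·543 − b·234 = 426.68.
At (474, 222): z_contact = −65.45 + 2.56 + 426.68 = 363.79 ft.
Depth below ground = 386 − 363.79 = 22.2 ft.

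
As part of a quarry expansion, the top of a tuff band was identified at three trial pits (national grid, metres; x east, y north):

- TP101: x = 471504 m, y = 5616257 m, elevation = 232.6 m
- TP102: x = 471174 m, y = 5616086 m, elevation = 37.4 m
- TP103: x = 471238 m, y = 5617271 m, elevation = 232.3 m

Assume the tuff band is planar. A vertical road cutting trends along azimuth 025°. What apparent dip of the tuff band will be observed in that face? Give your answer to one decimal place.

Let the plane be z = a·x + b·y + c.
TP102−TP101: −330a − 171b = −195.2;  TP103−TP101: −266a + 1014b = −0.3.
Solving gives a = 0.52087, b = 0.13634.
Unit vector along 025° is (sin 25°, cos 25°) = (0.4226, 0.9063).
Slope in that direction = a·(0.4226) + b·(0.9063) = 0.34369.
Apparent dip = arctan|0.34369| = 19.0° (true dip is 28.3°, so apparent ≤ true as expected).

19.0°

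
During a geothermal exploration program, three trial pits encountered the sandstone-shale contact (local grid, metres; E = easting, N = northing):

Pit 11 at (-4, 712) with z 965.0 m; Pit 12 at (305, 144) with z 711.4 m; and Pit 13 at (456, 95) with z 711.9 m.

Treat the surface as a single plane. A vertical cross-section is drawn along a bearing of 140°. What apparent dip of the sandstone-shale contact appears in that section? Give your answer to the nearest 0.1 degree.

Two edge vectors: Pit 11→Pit 12 = (309, -568, -253.6), Pit 11→Pit 13 = (460, -617, -253.1).
Normal n = (Pit 11→Pit 12) × (Pit 11→Pit 13) = (-12710.4, -38448.1, 70627).
So ∂z/∂E = −n_x/n_z = 0.17997 and ∂z/∂N = −n_y/n_z = 0.54438.
Unit vector along 140° is (sin 140°, cos 140°) = (0.6428, -0.7660).
Slope in that direction = a·(0.6428) + b·(-0.7660) = −0.30134.
Apparent dip = arctan|0.30134| = 16.8° (true dip is 29.8°, so apparent ≤ true as expected).

16.8°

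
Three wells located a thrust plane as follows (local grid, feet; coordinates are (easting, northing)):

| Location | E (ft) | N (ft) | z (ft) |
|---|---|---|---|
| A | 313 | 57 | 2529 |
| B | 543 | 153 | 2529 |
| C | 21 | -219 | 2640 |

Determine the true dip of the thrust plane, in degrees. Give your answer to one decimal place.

Two edge vectors: A→B = (230, 96, 0), A→C = (-292, -276, 111).
Normal n = (A→B) × (A→C) = (10656, -25530, -35448).
So ∂z/∂E = −n_x/n_z = 0.30061 and ∂z/∂N = −n_y/n_z = −0.72021.
Gradient magnitude |∇z| = √(a² + b²) = √(0.09037 + 0.51870) = 0.78043.
True dip = arctan(0.78043) = 38.0°, dipping toward NNW (azimuth ≈ 337°).

38.0°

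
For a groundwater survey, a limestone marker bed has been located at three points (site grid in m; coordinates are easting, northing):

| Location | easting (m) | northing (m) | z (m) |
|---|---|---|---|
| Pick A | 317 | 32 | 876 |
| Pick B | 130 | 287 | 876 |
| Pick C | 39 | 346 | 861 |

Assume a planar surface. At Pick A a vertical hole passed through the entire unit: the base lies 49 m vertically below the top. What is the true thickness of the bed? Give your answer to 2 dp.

Two edge vectors: Pick A→Pick B = (-187, 255, 0), Pick A→Pick C = (-278, 314, -15).
Normal n = (Pick A→Pick B) × (Pick A→Pick C) = (-3825, -2805, 12172).
So ∂z/∂easting = −n_x/n_z = 0.31425 and ∂z/∂northing = −n_y/n_z = 0.23045.
|∇z| = √(a²+b²) = 0.38969, so dip δ = arctan(0.38969) = 21.29°.
True thickness = vertical thickness × cos δ = 49 × cos 21.29° = 45.66 m.

45.66 m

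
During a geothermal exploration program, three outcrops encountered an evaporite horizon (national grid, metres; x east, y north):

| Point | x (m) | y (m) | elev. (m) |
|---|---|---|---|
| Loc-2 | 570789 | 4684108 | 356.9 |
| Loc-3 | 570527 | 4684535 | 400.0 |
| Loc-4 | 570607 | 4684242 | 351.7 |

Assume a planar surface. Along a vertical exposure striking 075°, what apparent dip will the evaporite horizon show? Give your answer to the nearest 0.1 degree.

13.3°

Two edge vectors: Loc-2→Loc-3 = (-262, 427, 43.1), Loc-2→Loc-4 = (-182, 134, -5.2).
Normal n = (Loc-2→Loc-3) × (Loc-2→Loc-4) = (-7995.8, -9206.6, 42606).
So ∂z/∂x = −n_x/n_z = 0.18767 and ∂z/∂y = −n_y/n_z = 0.21609.
Unit vector along 075° is (sin 75°, cos 75°) = (0.9659, 0.2588).
Slope in that direction = a·(0.9659) + b·(0.2588) = 0.23720.
Apparent dip = arctan|0.23720| = 13.3° (true dip is 16.0°, so apparent ≤ true as expected).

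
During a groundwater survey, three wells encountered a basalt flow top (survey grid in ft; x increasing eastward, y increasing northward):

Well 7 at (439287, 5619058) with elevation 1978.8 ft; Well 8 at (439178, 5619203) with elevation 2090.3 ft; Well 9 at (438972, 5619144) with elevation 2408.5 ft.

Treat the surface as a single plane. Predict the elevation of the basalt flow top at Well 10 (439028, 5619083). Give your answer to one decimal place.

2346.9 ft

Two edge vectors: Well 7→Well 8 = (-109, 145, 111.5), Well 7→Well 9 = (-315, 86, 429.7).
Normal n = (Well 7→Well 8) × (Well 7→Well 9) = (52717.5, 11714.8, 36301).
So ∂z/∂x = −n_x/n_z = −1.452232721 and ∂z/∂y = −n_y/n_z = −0.322712873.
Intercept c from Well 7: 1978.8 + 637946.96 + 1813342.35 = 2453268.11.
At (439028, 5619083): z = −637570.8 − 1813350.4 + 2453268.11 = 2346.9 ft.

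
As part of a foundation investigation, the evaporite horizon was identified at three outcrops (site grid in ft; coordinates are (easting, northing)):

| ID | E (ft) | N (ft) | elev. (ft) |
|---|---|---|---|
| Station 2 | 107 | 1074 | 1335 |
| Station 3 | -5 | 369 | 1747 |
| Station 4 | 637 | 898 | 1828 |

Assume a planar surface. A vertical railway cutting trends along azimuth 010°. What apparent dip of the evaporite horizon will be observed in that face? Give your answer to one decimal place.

29.4°

Two edge vectors: Station 2→Station 3 = (-112, -705, 412), Station 2→Station 4 = (530, -176, 493).
Normal n = (Station 2→Station 3) × (Station 2→Station 4) = (-275053, 273576, 393362).
So ∂z/∂E = −n_x/n_z = 0.69924 and ∂z/∂N = −n_y/n_z = −0.69548.
Unit vector along 010° is (sin 10°, cos 10°) = (0.1736, 0.9848).
Slope in that direction = a·(0.1736) + b·(0.9848) = −0.56349.
Apparent dip = arctan|0.56349| = 29.4° (true dip is 44.6°, so apparent ≤ true as expected).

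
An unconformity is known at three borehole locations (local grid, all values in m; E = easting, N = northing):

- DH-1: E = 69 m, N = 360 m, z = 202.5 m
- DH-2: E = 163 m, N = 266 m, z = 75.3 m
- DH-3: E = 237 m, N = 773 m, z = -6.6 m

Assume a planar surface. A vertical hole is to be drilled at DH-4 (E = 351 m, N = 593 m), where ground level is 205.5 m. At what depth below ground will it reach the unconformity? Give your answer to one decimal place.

368.4 m

Two edge vectors: DH-1→DH-2 = (94, -94, -127.2), DH-1→DH-3 = (168, 413, -209.1).
Normal n = (DH-1→DH-2) × (DH-1→DH-3) = (72189, -1714.2, 54614).
So ∂z/∂E = −n_x/n_z = −1.32180 and ∂z/∂N = −n_y/n_z = 0.03139.
Intercept c from DH-1: 202.5 + 91.20 − 11.30 = 282.40.
At (351, 593): z_contact = −463.95 + 18.61 + 282.40 = -162.94 m.
Depth below ground = 205.5 − (-162.94) = 368.4 m.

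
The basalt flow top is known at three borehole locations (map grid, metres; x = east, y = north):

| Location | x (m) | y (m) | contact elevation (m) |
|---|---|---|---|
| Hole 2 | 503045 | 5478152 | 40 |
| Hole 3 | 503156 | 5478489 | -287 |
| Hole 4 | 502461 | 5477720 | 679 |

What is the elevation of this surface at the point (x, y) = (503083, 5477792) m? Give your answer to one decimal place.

311.4 m

Let the plane be z = a·x + b·y + c.
Hole 3−Hole 2: 111a + 337b = −327;  Hole 4−Hole 2: −584a − 432b = 639.
Solving gives a = −0.497655452, b = −0.806410222.
Then c = 40 − a·503045 − b·5478152 = 4668020.86.
At (503083, 5477792): z = −250362.0 − 4417347.5 + 4668020.86 = 311.4 m.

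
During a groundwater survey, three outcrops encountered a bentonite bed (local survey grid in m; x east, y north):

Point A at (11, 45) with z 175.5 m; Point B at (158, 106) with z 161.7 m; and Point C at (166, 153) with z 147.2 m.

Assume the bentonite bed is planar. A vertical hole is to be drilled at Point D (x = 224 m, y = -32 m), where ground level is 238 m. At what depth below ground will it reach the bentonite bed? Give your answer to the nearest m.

30 m

Two edge vectors: Point A→Point B = (147, 61, -13.8), Point A→Point C = (155, 108, -28.3).
Normal n = (Point A→Point B) × (Point A→Point C) = (-235.9, 2021.1, 6421).
So ∂z/∂x = −n_x/n_z = 0.03674 and ∂z/∂y = −n_y/n_z = −0.31476.
Intercept c from Point A: 175.5 − 0.40 + 14.16 = 189.26.
At (224, -32): z_contact = 8.2 + 10.1 + 189.26 = 207.6 m.
Depth below ground = 238 − 207.6 = 30 m.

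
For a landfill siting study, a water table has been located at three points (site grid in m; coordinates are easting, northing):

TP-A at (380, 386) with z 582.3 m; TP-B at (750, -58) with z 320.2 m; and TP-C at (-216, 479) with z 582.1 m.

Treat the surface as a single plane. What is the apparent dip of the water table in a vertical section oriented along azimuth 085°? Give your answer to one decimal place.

Two edge vectors: TP-A→TP-B = (370, -444, -262.1), TP-A→TP-C = (-596, 93, -0.2).
Normal n = (TP-A→TP-B) × (TP-A→TP-C) = (24464.1, 156285.6, -230214).
So ∂z/∂easting = −n_x/n_z = 0.10627 and ∂z/∂northing = −n_y/n_z = 0.67887.
Unit vector along 085° is (sin 85°, cos 85°) = (0.9962, 0.0872).
Slope in that direction = a·(0.9962) + b·(0.0872) = 0.16503.
Apparent dip = arctan|0.16503| = 9.4° (true dip is 34.5°, so apparent ≤ true as expected).

9.4°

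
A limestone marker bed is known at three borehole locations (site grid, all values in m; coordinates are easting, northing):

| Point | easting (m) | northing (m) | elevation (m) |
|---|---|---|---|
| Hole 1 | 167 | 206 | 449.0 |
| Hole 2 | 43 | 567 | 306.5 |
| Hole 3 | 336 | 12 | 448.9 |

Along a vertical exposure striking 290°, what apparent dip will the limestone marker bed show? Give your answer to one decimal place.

Two edge vectors: Hole 1→Hole 2 = (-124, 361, -142.5), Hole 1→Hole 3 = (169, -194, -0.1).
Normal n = (Hole 1→Hole 2) × (Hole 1→Hole 3) = (-27681.1, -24094.9, -36953).
So ∂z/∂easting = −n_x/n_z = −0.74909 and ∂z/∂northing = −n_y/n_z = −0.65204.
Unit vector along 290° is (sin 290°, cos 290°) = (-0.9397, 0.3420).
Slope in that direction = a·(-0.9397) + b·(0.3420) = 0.48090.
Apparent dip = arctan|0.48090| = 25.7° (true dip is 44.8°, so apparent ≤ true as expected).

25.7°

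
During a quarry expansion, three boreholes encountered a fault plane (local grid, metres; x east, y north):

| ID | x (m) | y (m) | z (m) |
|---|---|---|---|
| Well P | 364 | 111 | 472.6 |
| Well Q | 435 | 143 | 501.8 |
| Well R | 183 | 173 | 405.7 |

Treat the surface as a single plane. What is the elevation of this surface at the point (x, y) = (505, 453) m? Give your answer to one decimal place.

545.2 m

Let the plane be z = a·x + b·y + c.
Well Q−Well P: 71a + 32b = 29.2;  Well R−Well P: −181a + 62b = −66.9.
Solving gives a = 0.38760, b = 0.05251.
Then c = 472.6 − a·364 − b·111 = 325.68.
At (505, 453): z = 195.7 + 23.8 + 325.68 = 545.2 m.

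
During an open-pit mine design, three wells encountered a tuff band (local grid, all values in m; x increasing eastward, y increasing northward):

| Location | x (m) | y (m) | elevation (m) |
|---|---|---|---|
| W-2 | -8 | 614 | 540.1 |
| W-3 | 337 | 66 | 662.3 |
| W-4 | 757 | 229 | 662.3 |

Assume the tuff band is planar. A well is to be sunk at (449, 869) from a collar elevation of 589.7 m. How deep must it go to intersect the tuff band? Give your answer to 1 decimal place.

Two edge vectors: W-2→W-3 = (345, -548, 122.2), W-2→W-4 = (765, -385, 122.2).
Normal n = (W-2→W-3) × (W-2→W-4) = (-19918.6, 51324, 286395).
So ∂z/∂x = −n_x/n_z = 0.06955 and ∂z/∂y = −n_y/n_z = −0.17921.
Intercept c from W-2: 540.1 + 0.56 + 110.03 = 650.69.
At (449, 869): z_contact = 31.23 − 155.73 + 650.69 = 526.19 m.
Depth below ground = 589.7 − 526.19 = 63.5 m.

63.5 m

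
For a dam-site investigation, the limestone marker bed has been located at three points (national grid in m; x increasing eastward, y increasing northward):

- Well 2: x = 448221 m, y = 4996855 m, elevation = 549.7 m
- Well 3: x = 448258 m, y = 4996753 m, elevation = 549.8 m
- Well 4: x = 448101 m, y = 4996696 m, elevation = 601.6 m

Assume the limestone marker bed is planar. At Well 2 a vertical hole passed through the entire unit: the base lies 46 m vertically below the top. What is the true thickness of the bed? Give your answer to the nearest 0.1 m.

Let the plane be z = a·x + b·y + c.
Well 3−Well 2: 37a − 102b = 0.1;  Well 4−Well 2: −120a − 159b = 51.9.
Solving gives a = −0.29123, b = −0.10662.
|∇z| = √(a²+b²) = 0.31013, so dip δ = arctan(0.31013) = 17.23°.
True thickness = vertical thickness × cos δ = 46 × cos 17.23° = 43.9 m.

43.9 m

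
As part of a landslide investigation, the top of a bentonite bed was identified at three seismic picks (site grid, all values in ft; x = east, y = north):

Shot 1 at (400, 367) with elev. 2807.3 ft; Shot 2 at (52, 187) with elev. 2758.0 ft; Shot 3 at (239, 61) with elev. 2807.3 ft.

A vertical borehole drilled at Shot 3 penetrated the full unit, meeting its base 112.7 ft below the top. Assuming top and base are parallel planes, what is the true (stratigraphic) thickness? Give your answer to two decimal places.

110.07 ft

Let the plane be z = a·x + b·y + c.
Shot 2−Shot 1: −348a − 180b = −49.3;  Shot 3−Shot 1: −161a − 306b = 0.
Solving gives a = 0.19464, b = −0.10241.
|∇z| = √(a²+b²) = 0.21993, so dip δ = arctan(0.21993) = 12.40°.
True thickness = vertical thickness × cos δ = 112.7 × cos 12.40° = 110.07 ft.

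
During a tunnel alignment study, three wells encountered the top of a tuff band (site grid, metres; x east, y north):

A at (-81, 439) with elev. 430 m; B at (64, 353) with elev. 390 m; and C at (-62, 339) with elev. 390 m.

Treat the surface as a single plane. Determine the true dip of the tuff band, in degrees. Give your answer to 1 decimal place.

Two edge vectors: A→B = (145, -86, -40), A→C = (19, -100, -40).
Normal n = (A→B) × (A→C) = (-560, 5040, -12866).
So ∂z/∂x = −n_x/n_z = −0.04353 and ∂z/∂y = −n_y/n_z = 0.39173.
Gradient magnitude |∇z| = √(a² + b²) = √(0.00189 + 0.15345) = 0.39414.
True dip = arctan(0.39414) = 21.5°, dipping toward S (azimuth ≈ 174°).

21.5°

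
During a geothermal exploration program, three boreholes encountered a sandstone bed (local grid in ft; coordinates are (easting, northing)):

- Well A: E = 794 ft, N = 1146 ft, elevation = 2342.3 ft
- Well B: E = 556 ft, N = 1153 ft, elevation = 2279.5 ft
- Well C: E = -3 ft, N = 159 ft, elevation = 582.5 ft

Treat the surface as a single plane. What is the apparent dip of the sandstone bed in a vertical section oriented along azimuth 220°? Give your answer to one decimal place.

Two edge vectors: Well A→Well B = (-238, 7, -62.8), Well A→Well C = (-797, -987, -1759.8).
Normal n = (Well A→Well B) × (Well A→Well C) = (-74302.2, -368780.8, 240485).
So ∂z/∂E = −n_x/n_z = 0.30897 and ∂z/∂N = −n_y/n_z = 1.53349.
Unit vector along 220° is (sin 220°, cos 220°) = (-0.6428, -0.7660).
Slope in that direction = a·(-0.6428) + b·(-0.7660) = −1.37332.
Apparent dip = arctan|1.37332| = 53.9° (true dip is 57.4°, so apparent ≤ true as expected).

53.9°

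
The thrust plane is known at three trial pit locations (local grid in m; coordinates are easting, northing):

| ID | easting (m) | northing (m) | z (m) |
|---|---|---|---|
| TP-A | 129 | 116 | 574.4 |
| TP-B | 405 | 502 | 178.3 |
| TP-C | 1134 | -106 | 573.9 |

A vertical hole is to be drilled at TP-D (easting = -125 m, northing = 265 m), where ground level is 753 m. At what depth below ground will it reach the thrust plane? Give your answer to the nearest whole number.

Two edge vectors: TP-A→TP-B = (276, 386, -396.1), TP-A→TP-C = (1005, -222, -0.5).
Normal n = (TP-A→TP-B) × (TP-A→TP-C) = (-88127.2, -397942.5, -449202).
So ∂z/∂easting = −n_x/n_z = −0.19619 and ∂z/∂northing = −n_y/n_z = −0.88589.
Intercept c from TP-A: 574.4 + 25.31 + 102.76 = 702.47.
At (-125, 265): z_contact = 24.5 − 234.8 + 702.47 = 492.2 m.
Depth below ground = 753 − 492.2 = 261 m.

261 m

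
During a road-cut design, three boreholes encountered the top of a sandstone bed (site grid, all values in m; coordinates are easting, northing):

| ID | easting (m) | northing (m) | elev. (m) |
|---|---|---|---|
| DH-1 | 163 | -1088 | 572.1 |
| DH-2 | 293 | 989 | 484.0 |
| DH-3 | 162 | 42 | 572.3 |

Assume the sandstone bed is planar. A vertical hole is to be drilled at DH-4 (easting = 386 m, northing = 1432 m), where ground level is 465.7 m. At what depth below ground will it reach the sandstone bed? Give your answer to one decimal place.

44.3 m

Let the plane be z = a·easting + b·northing + c.
DH-2−DH-1: 130a + 2077b = −88.1;  DH-3−DH-1: −1a + 1130b = 0.2.
Solving gives a = −0.671032, b = −0.000417.
Then c = 572.1 − a·163 − b·-1088 = 681.02.
At (386, 1432): z_contact = −259.02 − 0.60 + 681.02 = 421.41 m.
Depth below ground = 465.7 − 421.41 = 44.3 m.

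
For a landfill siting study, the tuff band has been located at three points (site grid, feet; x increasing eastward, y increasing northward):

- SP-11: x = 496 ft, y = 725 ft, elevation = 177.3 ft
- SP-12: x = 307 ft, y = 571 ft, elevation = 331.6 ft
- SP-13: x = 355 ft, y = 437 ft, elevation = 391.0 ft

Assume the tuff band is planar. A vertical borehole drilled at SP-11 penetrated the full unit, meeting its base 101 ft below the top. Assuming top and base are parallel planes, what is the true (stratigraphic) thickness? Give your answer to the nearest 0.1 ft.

Two edge vectors: SP-11→SP-12 = (-189, -154, 154.3), SP-11→SP-13 = (-141, -288, 213.7).
Normal n = (SP-11→SP-12) × (SP-11→SP-13) = (11528.6, 18633, 32718).
So ∂z/∂x = −n_x/n_z = −0.35236 and ∂z/∂y = −n_y/n_z = −0.56950.
|∇z| = √(a²+b²) = 0.66970, so dip δ = arctan(0.66970) = 33.81°.
True thickness = vertical thickness × cos δ = 101 × cos 33.81° = 83.9 ft.

83.9 ft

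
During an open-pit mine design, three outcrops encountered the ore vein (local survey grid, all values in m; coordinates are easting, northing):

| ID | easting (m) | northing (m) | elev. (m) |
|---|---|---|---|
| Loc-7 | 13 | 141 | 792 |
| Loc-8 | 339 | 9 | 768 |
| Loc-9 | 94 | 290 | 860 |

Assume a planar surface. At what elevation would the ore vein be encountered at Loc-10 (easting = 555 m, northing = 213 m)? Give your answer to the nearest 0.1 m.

Two edge vectors: Loc-7→Loc-8 = (326, -132, -24), Loc-7→Loc-9 = (81, 149, 68).
Normal n = (Loc-7→Loc-8) × (Loc-7→Loc-9) = (-5400, -24112, 59266).
So ∂z/∂easting = −n_x/n_z = 0.09111 and ∂z/∂northing = −n_y/n_z = 0.40684.
Intercept c from Loc-7: 792 − 1.18 − 57.36 = 733.45.
At (555, 213): z = 50.6 + 86.7 + 733.45 = 870.7 m.

870.7 m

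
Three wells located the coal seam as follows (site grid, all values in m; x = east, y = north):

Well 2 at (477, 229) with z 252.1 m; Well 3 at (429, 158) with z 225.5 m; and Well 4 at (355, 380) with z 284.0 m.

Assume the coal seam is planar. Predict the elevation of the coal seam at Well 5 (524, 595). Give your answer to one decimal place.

367.2 m

Two edge vectors: Well 2→Well 3 = (-48, -71, -26.6), Well 2→Well 4 = (-122, 151, 31.9).
Normal n = (Well 2→Well 3) × (Well 2→Well 4) = (1751.7, 4776.4, -15910).
So ∂z/∂x = −n_x/n_z = 0.11010 and ∂z/∂y = −n_y/n_z = 0.30021.
Intercept c from Well 2: 252.1 − 52.52 − 68.75 = 130.83.
At (524, 595): z = 57.7 + 178.6 + 130.83 = 367.2 m.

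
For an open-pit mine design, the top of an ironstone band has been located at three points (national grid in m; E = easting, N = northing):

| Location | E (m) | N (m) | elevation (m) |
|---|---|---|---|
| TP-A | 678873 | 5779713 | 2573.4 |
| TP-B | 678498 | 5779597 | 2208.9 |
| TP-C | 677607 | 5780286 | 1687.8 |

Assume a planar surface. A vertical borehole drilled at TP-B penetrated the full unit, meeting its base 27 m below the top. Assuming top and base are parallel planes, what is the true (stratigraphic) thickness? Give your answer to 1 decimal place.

19.7 m

Let the plane be z = a·E + b·N + c.
TP-B−TP-A: −375a − 116b = −364.5;  TP-C−TP-A: −1266a + 573b = −885.6.
Solving gives a = 0.86138, b = 0.35761.
|∇z| = √(a²+b²) = 0.93266, so dip δ = arctan(0.93266) = 43.00°.
True thickness = vertical thickness × cos δ = 27 × cos 43.00° = 19.7 m.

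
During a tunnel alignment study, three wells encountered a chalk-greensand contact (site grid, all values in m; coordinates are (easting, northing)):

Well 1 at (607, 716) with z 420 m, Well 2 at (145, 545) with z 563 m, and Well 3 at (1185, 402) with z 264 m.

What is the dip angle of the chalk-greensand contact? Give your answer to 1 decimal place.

16.5°

Let the plane be z = a·E + b·N + c.
Well 2−Well 1: −462a − 171b = 143;  Well 3−Well 1: 578a − 314b = −156.
Solving gives a = −0.29347, b = −0.04339.
Gradient magnitude |∇z| = √(a² + b²) = √(0.08612 + 0.00188) = 0.29666.
True dip = arctan(0.29666) = 16.5°, dipping toward E (azimuth ≈ 082°).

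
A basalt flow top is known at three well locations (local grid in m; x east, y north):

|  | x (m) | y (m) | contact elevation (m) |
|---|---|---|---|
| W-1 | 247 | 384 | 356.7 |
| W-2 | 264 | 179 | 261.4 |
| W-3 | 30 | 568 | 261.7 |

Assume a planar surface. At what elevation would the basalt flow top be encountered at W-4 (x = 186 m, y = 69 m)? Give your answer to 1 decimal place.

132.3 m

Let the plane be z = a·x + b·y + c.
W-2−W-1: 17a − 205b = −95.3;  W-3−W-1: −217a + 184b = −95.
Solving gives a = 0.89490, b = 0.53909.
Then c = 356.7 − a·247 − b·384 = −71.35.
At (186, 69): z = 166.5 + 37.2 − 71.35 = 132.3 m.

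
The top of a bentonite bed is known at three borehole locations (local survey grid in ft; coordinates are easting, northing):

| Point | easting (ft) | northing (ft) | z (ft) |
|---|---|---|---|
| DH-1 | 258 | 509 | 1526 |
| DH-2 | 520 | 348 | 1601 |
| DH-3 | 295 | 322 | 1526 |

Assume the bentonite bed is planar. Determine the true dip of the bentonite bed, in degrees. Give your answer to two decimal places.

Let the plane be z = a·easting + b·northing + c.
DH-2−DH-1: 262a − 161b = 75;  DH-3−DH-1: 37a − 187b = 0.
Solving gives a = 0.32588, b = 0.06448.
Gradient magnitude |∇z| = √(a² + b²) = √(0.10620 + 0.00416) = 0.33220.
True dip = arctan(0.33220) = 18.38°, dipping toward W (azimuth ≈ 259°).

18.38°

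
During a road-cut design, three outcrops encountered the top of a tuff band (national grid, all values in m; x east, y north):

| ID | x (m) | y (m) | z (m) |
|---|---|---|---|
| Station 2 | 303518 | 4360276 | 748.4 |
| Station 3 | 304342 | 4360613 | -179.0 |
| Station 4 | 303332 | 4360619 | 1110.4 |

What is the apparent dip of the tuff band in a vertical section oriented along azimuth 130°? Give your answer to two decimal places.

Let the plane be z = a·x + b·y + c.
Station 3−Station 2: 824a + 337b = −927.4;  Station 4−Station 2: −186a + 343b = 362.
Solving gives a = −1.27447, b = 0.36428.
Unit vector along 130° is (sin 130°, cos 130°) = (0.7660, -0.6428).
Slope in that direction = a·(0.7660) + b·(-0.6428) = −1.21046.
Apparent dip = arctan|1.21046| = 50.44° (true dip is 53.0°, so apparent ≤ true as expected).

50.44°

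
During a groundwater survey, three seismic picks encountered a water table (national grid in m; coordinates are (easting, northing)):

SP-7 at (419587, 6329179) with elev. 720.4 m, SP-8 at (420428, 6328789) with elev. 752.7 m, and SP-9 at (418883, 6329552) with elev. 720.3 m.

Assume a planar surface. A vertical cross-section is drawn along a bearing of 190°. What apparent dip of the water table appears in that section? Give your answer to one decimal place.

31.9°

Let the plane be z = a·E + b·N + c.
SP-8−SP-7: 841a − 390b = 32.3;  SP-9−SP-7: −704a + 373b = −0.1.
Solving gives a = 0.30687, b = 0.57893.
Unit vector along 190° is (sin 190°, cos 190°) = (-0.1736, -0.9848).
Slope in that direction = a·(-0.1736) + b·(-0.9848) = −0.62342.
Apparent dip = arctan|0.62342| = 31.9° (true dip is 33.2°, so apparent ≤ true as expected).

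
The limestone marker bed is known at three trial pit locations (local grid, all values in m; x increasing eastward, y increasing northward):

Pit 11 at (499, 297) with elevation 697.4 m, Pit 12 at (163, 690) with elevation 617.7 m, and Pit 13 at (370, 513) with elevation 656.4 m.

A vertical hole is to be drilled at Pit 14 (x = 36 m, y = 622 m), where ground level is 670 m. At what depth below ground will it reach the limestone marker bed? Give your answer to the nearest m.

48 m

Two edge vectors: Pit 11→Pit 12 = (-336, 393, -79.7), Pit 11→Pit 13 = (-129, 216, -41).
Normal n = (Pit 11→Pit 12) × (Pit 11→Pit 13) = (1102.2, -3494.7, -21879).
So ∂z/∂x = −n_x/n_z = 0.05038 and ∂z/∂y = −n_y/n_z = −0.15973.
Intercept c from Pit 11: 697.4 − 25.14 + 47.44 = 719.70.
At (36, 622): z_contact = 1.8 − 99.4 + 719.70 = 622.2 m.
Depth below ground = 670 − 622.2 = 48 m.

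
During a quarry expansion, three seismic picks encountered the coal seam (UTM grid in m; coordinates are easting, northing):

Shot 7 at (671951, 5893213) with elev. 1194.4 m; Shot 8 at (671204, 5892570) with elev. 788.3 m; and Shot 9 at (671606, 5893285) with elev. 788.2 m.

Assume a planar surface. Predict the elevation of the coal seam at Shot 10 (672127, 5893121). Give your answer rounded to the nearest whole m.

Let the plane be z = a·easting + b·northing + c.
Shot 8−Shot 7: −747a − 643b = −406.1;  Shot 9−Shot 7: −345a + 72b = −406.2.
Solving gives a = 1.05372199, b = −0.59258215.
Then c = 1194.4 − a·671951 − b·5893213 = 2785357.70.
At (672127, 5893121): z = 708235.0 − 3492158.3 + 2785357.70 = 1434.4 m.

1434 m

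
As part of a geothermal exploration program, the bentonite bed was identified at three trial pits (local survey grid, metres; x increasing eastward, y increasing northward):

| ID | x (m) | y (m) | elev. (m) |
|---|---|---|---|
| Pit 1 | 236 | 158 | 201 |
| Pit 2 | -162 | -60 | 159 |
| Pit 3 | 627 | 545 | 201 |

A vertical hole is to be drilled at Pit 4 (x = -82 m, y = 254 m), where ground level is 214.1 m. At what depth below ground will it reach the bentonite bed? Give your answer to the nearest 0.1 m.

111.2 m

Two edge vectors: Pit 1→Pit 2 = (-398, -218, -42), Pit 1→Pit 3 = (391, 387, 0).
Normal n = (Pit 1→Pit 2) × (Pit 1→Pit 3) = (16254, -16422, -68788).
So ∂z/∂x = −n_x/n_z = 0.23629 and ∂z/∂y = −n_y/n_z = −0.23873.
Intercept c from Pit 1: 201 − 55.76 + 37.72 = 182.96.
At (-82, 254): z_contact = −19.38 − 60.64 + 182.96 = 102.94 m.
Depth below ground = 214.1 − 102.94 = 111.2 m.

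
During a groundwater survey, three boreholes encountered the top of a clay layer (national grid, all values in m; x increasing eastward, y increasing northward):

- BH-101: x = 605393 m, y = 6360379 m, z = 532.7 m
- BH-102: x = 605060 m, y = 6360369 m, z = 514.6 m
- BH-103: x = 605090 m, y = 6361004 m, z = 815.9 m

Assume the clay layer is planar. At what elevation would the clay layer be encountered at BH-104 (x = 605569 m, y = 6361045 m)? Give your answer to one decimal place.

Let the plane be z = a·x + b·y + c.
BH-102−BH-101: −333a − 10b = −18.1;  BH-103−BH-101: −303a + 625b = 283.2.
Solving gives a = 0.040162440, b = 0.472590751.
Then c = 532.7 − a·605393 − b·6360379 = −3029637.65.
At (605569, 6361045): z = 24321.1 + 3006171.0 − 3029637.65 = 854.5 m.

854.5 m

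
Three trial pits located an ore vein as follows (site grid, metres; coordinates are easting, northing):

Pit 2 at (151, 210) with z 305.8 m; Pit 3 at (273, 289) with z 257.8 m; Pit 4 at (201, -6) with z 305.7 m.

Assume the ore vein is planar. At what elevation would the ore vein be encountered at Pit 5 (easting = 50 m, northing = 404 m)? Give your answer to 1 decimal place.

325.1 m

Let the plane be z = a·easting + b·northing + c.
Pit 3−Pit 2: 122a + 79b = −48;  Pit 4−Pit 2: 50a − 216b = −0.1.
Solving gives a = −0.34242, b = −0.07880.
Then c = 305.8 − a·151 − b·210 = 374.05.
At (50, 404): z = −17.1 − 31.8 + 374.05 = 325.1 m.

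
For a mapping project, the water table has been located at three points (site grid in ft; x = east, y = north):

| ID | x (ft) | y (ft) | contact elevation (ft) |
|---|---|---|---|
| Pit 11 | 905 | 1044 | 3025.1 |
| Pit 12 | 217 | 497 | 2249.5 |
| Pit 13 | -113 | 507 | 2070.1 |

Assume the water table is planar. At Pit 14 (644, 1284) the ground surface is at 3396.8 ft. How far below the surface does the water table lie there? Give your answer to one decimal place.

349.5 ft

Let the plane be z = a·x + b·y + c.
Pit 12−Pit 11: −688a − 547b = −775.6;  Pit 13−Pit 11: −1018a − 537b = −955.
Solving gives a = 0.565066, b = 0.707192.
Then c = 3025.1 − a·905 − b·1044 = 1775.41.
At (644, 1284): z_contact = 363.90 + 908.04 + 1775.41 = 3047.34 ft.
Depth below ground = 3396.8 − 3047.34 = 349.5 ft.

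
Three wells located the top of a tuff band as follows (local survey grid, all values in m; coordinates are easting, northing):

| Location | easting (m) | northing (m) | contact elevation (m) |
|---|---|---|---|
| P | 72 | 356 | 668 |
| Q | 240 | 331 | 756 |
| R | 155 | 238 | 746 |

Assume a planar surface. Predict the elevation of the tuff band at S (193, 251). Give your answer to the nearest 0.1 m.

Let the plane be z = a·easting + b·northing + c.
Q−P: 168a − 25b = 88;  R−P: 83a − 118b = 78.
Solving gives a = 0.47518, b = −0.32678.
Then c = 668 − a·72 − b·356 = 750.12.
At (193, 251): z = 91.7 − 82.0 + 750.12 = 759.8 m.

759.8 m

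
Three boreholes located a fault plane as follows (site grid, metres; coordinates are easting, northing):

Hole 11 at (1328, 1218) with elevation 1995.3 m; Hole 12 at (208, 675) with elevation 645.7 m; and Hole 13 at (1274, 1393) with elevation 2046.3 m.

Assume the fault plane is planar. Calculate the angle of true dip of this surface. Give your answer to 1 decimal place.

Let the plane be z = a·easting + b·northing + c.
Hole 12−Hole 11: −1120a − 543b = −1349.6;  Hole 13−Hole 11: −54a + 175b = 51.
Solving gives a = 0.92528, b = 0.57694.
Gradient magnitude |∇z| = √(a² + b²) = √(0.85615 + 0.33287) = 1.09042.
True dip = arctan(1.09042) = 47.5°, dipping toward WSW (azimuth ≈ 238°).

47.5°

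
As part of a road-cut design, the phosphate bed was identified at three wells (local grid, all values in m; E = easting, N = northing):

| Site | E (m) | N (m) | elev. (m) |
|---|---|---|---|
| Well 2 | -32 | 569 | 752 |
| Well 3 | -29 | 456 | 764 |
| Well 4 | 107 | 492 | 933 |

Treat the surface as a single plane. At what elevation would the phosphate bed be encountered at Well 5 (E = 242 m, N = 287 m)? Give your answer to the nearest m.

1118 m

Let the plane be z = a·E + b·N + c.
Well 3−Well 2: 3a − 113b = 12;  Well 4−Well 2: 139a − 77b = 181.
Solving gives a = 1.26189, b = −0.07269.
Then c = 752 − a·-32 − b·569 = 833.74.
At (242, 287): z = 305.4 − 20.9 + 833.74 = 1118.3 m.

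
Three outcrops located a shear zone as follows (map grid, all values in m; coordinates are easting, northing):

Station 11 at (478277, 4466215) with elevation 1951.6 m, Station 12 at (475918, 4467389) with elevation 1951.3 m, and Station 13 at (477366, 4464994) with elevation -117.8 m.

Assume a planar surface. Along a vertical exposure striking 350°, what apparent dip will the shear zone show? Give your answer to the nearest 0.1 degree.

48.0°

Two edge vectors: Station 11→Station 12 = (-2359, 1174, -0.3), Station 11→Station 13 = (-911, -1221, -2069.4).
Normal n = (Station 11→Station 12) × (Station 11→Station 13) = (-2429841.9, -4881441.3, 3949853).
So ∂z/∂easting = −n_x/n_z = 0.61517 and ∂z/∂northing = −n_y/n_z = 1.23585.
Unit vector along 350° is (sin 350°, cos 350°) = (-0.1736, 0.9848).
Slope in that direction = a·(-0.1736) + b·(0.9848) = 1.11025.
Apparent dip = arctan|1.11025| = 48.0° (true dip is 54.1°, so apparent ≤ true as expected).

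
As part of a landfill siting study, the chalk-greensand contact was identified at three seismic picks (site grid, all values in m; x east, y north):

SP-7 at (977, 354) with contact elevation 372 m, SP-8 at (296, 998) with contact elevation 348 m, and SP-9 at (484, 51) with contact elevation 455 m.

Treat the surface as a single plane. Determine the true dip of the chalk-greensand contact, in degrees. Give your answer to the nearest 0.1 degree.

Two edge vectors: SP-7→SP-8 = (-681, 644, -24), SP-7→SP-9 = (-493, -303, 83).
Normal n = (SP-7→SP-8) × (SP-7→SP-9) = (46180, 68355, 523835).
So ∂z/∂x = −n_x/n_z = −0.08816 and ∂z/∂y = −n_y/n_z = −0.13049.
Gradient magnitude |∇z| = √(a² + b²) = √(0.00777 + 0.01703) = 0.15748.
True dip = arctan(0.15748) = 8.9°, dipping toward NE (azimuth ≈ 034°).

8.9°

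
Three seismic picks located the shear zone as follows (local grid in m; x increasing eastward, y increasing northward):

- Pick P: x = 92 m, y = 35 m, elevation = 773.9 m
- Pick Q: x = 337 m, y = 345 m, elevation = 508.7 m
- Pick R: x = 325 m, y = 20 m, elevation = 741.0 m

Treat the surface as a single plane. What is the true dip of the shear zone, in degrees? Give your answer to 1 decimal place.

Let the plane be z = a·x + b·y + c.
Pick Q−Pick P: 245a + 310b = −265.2;  Pick R−Pick P: 233a − 15b = −32.9.
Solving gives a = −0.18677, b = −0.70787.
Gradient magnitude |∇z| = √(a² + b²) = √(0.03488 + 0.50108) = 0.73210.
True dip = arctan(0.73210) = 36.2°, dipping toward NNE (azimuth ≈ 015°).

36.2°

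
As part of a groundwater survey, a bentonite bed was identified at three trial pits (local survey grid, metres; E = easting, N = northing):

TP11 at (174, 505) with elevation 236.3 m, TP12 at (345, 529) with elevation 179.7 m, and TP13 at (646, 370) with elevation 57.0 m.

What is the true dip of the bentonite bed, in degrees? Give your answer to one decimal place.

Two edge vectors: TP11→TP12 = (171, 24, -56.6), TP11→TP13 = (472, -135, -179.3).
Normal n = (TP11→TP12) × (TP11→TP13) = (-11944.2, 3945.1, -34413).
So ∂z/∂E = −n_x/n_z = −0.34708 and ∂z/∂N = −n_y/n_z = 0.11464.
Gradient magnitude |∇z| = √(a² + b²) = √(0.12047 + 0.01314) = 0.36553.
True dip = arctan(0.36553) = 20.1°, dipping toward ESE (azimuth ≈ 108°).

20.1°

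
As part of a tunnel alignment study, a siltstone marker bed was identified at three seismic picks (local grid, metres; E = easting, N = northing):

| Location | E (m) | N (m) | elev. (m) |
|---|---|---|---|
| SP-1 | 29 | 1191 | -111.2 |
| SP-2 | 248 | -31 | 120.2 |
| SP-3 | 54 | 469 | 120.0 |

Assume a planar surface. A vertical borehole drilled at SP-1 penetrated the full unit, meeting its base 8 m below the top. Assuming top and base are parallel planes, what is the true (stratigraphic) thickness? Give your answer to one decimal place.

5.7 m

Let the plane be z = a·E + b·N + c.
SP-2−SP-1: 219a − 1222b = 231.4;  SP-3−SP-1: 25a − 722b = 231.2.
Solving gives a = −0.90505, b = −0.35156.
|∇z| = √(a²+b²) = 0.97093, so dip δ = arctan(0.97093) = 44.16°.
True thickness = vertical thickness × cos δ = 8 × cos 44.16° = 5.7 m.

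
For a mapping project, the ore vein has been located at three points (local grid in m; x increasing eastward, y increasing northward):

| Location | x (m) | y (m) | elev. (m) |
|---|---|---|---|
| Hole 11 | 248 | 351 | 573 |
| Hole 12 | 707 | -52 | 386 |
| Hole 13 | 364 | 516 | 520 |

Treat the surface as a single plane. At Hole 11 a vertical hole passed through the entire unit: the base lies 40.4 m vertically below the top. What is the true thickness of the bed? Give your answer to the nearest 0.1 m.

37.2 m

Two edge vectors: Hole 11→Hole 12 = (459, -403, -187), Hole 11→Hole 13 = (116, 165, -53).
Normal n = (Hole 11→Hole 12) × (Hole 11→Hole 13) = (52214, 2635, 122483).
So ∂z/∂x = −n_x/n_z = −0.42630 and ∂z/∂y = −n_y/n_z = −0.02151.
|∇z| = √(a²+b²) = 0.42684, so dip δ = arctan(0.42684) = 23.11°.
True thickness = vertical thickness × cos δ = 40.4 × cos 23.11° = 37.2 m.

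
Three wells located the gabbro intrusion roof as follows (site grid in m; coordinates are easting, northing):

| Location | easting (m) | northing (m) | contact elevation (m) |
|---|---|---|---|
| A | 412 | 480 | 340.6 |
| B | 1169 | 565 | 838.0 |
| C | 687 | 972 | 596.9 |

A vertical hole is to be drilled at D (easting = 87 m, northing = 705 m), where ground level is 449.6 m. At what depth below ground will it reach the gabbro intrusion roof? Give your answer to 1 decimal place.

Two edge vectors: A→B = (757, 85, 497.4), A→C = (275, 492, 256.3).
Normal n = (A→B) × (A→C) = (-222935.3, -57234.1, 349069).
So ∂z/∂easting = −n_x/n_z = 0.638657 and ∂z/∂northing = −n_y/n_z = 0.163962.
Intercept c from A: 340.6 − 263.13 − 78.70 = −1.23.
At (87, 705): z_contact = 55.56 + 115.59 − 1.23 = 169.93 m.
Depth below ground = 449.6 − 169.93 = 279.7 m.

279.7 m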